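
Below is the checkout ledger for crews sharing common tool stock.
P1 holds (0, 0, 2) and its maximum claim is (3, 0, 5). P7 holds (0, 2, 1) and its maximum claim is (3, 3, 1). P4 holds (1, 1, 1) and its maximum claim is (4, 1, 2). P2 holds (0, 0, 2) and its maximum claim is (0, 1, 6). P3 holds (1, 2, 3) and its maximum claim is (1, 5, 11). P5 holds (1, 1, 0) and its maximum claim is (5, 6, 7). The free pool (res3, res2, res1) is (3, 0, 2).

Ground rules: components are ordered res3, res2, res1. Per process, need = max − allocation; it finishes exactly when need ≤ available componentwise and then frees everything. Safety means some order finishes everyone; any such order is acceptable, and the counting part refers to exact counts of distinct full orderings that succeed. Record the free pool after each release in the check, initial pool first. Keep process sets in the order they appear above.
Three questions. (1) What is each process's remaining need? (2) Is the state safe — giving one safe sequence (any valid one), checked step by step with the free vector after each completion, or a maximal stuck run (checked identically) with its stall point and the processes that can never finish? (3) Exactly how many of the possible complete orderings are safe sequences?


(1) Need matrix, components ordered res3, res2, res1:
  P1: (3, 0, 3)
  P7: (3, 1, 0)
  P4: (3, 0, 1)
  P2: (0, 1, 4)
  P3: (0, 3, 8)
  P5: (4, 5, 7)
(2) SAFE — a valid safe sequence is P4, P1, P2, P7, P3, P5.
Key observation: the order's first zero-slack moment is P4 ((3, 0, 1) needed, (3, 0, 2) free — a requested resource with nothing to spare).
Check, step by step:
  pool = (3, 0, 2)
  P4 needs (3, 0, 1) <= (3, 0, 2) -> finishes; pool += (1, 1, 1) = (4, 1, 3)
  P1 needs (3, 0, 3) <= (4, 1, 3) -> finishes; pool += (0, 0, 2) = (4, 1, 5)
  P2 needs (0, 1, 4) <= (4, 1, 5) -> finishes; pool += (0, 0, 2) = (4, 1, 7)
  P7 needs (3, 1, 0) <= (4, 1, 7) -> finishes; pool += (0, 2, 1) = (4, 3, 8)
  P3 needs (0, 3, 8) <= (4, 3, 8) -> finishes; pool += (1, 2, 3) = (5, 5, 11)
  P5 needs (4, 5, 7) <= (5, 5, 11) -> finishes; pool += (1, 1, 0) = (6, 6, 11)
(3) Exactly 4 of the possible complete orderings are safe sequences.


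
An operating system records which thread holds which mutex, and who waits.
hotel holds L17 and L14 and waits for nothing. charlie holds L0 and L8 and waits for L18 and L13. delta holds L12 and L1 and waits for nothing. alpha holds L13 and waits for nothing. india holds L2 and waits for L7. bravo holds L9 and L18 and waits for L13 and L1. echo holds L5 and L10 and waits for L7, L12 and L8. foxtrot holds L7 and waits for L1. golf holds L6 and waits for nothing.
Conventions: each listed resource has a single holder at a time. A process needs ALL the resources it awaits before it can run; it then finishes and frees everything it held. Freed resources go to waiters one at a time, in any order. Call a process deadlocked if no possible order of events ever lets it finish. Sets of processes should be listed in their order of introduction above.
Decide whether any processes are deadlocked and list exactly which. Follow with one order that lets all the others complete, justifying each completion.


The deadlocked set is empty.
Key observation: no waiting chain loops back on itself — every chain ends at a process that waits on nothing, so everyone eventually runs.
The rest can finish in the order hotel, delta, foxtrot, alpha, golf, bravo, india, charlie, echo.
Step-by-step check:
  hotel waits on nothing -> runs at once and releases L17 and L14
  delta waits on nothing -> runs at once and releases L12 and L1
  run foxtrot (all its waits — L1 — are resolved); releases L7
  alpha waits on nothing -> runs at once and releases L13
  golf waits on nothing -> runs at once and releases L6
  run bravo (all its waits — L13 and L1 — are resolved); releases L9 and L18
  run india (all its waits — L7 — are resolved); releases L2
  run charlie (all its waits — L18 and L13 — are resolved); releases L0 and L8
  run echo (all its waits — L7, L12 and L8 — are resolved); releases L5 and L10


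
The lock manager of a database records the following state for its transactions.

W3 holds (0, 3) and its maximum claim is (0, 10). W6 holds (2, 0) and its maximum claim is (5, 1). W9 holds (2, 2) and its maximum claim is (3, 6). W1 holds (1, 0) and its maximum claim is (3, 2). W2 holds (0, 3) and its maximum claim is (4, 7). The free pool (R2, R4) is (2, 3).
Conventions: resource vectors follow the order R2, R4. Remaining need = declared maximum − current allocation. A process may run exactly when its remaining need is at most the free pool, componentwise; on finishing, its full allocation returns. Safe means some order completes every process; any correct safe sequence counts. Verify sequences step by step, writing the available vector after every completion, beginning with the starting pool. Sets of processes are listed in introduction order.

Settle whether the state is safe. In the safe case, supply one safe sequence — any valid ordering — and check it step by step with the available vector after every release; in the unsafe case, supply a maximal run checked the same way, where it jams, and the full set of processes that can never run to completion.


UNSAFE.
Key observation: W1, W6 can finish, but then (5, 3) is all there is, and the blocked group's R4 demands exceed it.
Going as far as possible: W1, W6; after that, nothing fits. Check, step by step:
  pool = (2, 3)
  W1: need (2, 2) fits (2, 3); releases (1, 0), pool now (3, 3)
  W6: need (3, 1) fits (3, 3); releases (2, 0), pool now (5, 3)
  W3 still needs (0, 7) but only (5, 3) is free — short on R4
  W9 still needs (1, 4) but only (5, 3) is free — short on R4
  W2 still needs (4, 4) but only (5, 3) is free — short on R4
Never able to finish: W3, W9 and W2.


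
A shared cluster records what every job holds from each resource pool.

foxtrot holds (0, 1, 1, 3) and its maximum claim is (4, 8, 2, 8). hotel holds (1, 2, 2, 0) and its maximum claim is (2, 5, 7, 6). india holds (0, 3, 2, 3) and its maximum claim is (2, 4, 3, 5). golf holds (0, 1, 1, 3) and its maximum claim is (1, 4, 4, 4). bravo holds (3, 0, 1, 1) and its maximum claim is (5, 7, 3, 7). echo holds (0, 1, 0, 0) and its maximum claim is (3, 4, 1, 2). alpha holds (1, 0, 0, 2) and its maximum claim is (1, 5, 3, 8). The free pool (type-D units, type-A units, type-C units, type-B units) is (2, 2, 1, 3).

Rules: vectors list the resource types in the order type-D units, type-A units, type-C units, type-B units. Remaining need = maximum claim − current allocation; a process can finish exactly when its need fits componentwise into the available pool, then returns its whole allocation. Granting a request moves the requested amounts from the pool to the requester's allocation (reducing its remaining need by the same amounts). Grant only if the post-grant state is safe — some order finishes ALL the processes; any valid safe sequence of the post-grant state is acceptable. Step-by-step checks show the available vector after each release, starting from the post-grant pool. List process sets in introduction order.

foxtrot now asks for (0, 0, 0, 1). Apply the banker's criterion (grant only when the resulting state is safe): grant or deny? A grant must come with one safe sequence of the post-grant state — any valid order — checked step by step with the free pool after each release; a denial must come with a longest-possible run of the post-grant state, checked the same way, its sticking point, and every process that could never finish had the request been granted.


GRANT: granting preserves safety; a valid post-grant sequence is india, golf, alpha, echo, bravo, foxtrot, hotel.
Key observation: the transfer keeps a workable pool ((2, 2, 1, 2)); india starts the safe sequence.
Check on the post-grant state, step by step:
  pool = (2, 2, 1, 2)
  india: need (2, 1, 1, 2) fits (2, 2, 1, 2); releases (0, 3, 2, 3), pool now (2, 5, 3, 5)
  golf: need (1, 3, 3, 1) fits (2, 5, 3, 5); releases (0, 1, 1, 3), pool now (2, 6, 4, 8)
  alpha: need (0, 5, 3, 6) fits (2, 6, 4, 8); releases (1, 0, 0, 2), pool now (3, 6, 4, 10)
  echo: need (3, 3, 1, 2) fits (3, 6, 4, 10); releases (0, 1, 0, 0), pool now (3, 7, 4, 10)
  bravo: need (2, 7, 2, 6) fits (3, 7, 4, 10); releases (3, 0, 1, 1), pool now (6, 7, 5, 11)
  foxtrot: need (4, 7, 1, 4) fits (6, 7, 5, 11); releases (0, 1, 1, 4), pool now (6, 8, 6, 15)
  hotel: need (1, 3, 5, 6) fits (6, 8, 6, 15); releases (1, 2, 2, 0), pool now (7, 10, 8, 15)


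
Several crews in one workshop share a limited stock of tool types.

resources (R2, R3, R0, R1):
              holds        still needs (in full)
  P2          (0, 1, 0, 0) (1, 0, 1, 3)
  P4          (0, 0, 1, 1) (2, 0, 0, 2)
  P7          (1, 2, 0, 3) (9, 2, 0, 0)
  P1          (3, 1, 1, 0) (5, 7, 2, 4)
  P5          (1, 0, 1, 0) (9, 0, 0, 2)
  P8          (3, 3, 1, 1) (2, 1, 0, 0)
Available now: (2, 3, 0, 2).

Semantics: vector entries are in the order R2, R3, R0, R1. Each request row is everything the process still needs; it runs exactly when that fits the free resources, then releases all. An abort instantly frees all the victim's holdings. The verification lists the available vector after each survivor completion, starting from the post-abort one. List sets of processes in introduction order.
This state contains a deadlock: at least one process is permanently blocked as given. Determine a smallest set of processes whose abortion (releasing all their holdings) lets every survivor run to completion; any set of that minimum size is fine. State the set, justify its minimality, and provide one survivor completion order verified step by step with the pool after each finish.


The answer: abort P7.
Key observation: P5 had no path to completion before; after the abort of P7 ((1, 2, 0, 3) returned), step 5 is where it fits.
Why nothing smaller works: aborting no one leaves the state deadlocked as given.
The survivors complete as P4, P8, P2, P1, P5. Walking it through (starting from the post-abort pool):
  pool = (3, 5, 0, 5)
  P4 needs (2, 0, 0, 2) <= (3, 5, 0, 5) -> finishes; pool += (0, 0, 1, 1) = (3, 5, 1, 6)
  P8 needs (2, 1, 0, 0) <= (3, 5, 1, 6) -> finishes; pool += (3, 3, 1, 1) = (6, 8, 2, 7)
  P2 needs (1, 0, 1, 3) <= (6, 8, 2, 7) -> finishes; pool += (0, 1, 0, 0) = (6, 9, 2, 7)
  P1 needs (5, 7, 2, 4) <= (6, 9, 2, 7) -> finishes; pool += (3, 1, 1, 0) = (9, 10, 3, 7)
  P5 needs (9, 0, 0, 2) <= (9, 10, 3, 7) -> finishes; pool += (1, 0, 1, 0) = (10, 10, 4, 7)


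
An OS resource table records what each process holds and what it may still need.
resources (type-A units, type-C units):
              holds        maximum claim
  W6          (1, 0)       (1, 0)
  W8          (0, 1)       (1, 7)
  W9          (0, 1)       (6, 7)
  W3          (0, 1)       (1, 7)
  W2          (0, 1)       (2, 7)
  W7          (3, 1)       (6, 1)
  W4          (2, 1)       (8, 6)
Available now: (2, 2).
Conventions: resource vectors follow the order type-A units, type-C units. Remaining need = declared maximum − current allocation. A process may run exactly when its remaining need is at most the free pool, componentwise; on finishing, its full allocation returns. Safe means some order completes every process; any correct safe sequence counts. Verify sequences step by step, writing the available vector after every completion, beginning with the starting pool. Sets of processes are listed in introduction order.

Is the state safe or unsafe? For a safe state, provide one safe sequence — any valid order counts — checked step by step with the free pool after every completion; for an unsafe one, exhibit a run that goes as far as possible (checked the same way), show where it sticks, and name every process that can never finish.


The state is UNSAFE.
Key observation: type-C units is the bottleneck — with W6, W7 done the pool holds (6, 3), short of every remaining need.
Going as far as possible: W6, W7; after that, nothing fits. Walking it through:
  pool = (2, 2)
  run W6 (needs (0, 0), free (2, 2)); after release of (1, 0) the pool is (3, 2)
  run W7 (needs (3, 0), free (3, 2)); after release of (3, 1) the pool is (6, 3)
  blocked: W8 wants (1, 6), pool (6, 3) — not enough type-C units
  blocked: W9 wants (6, 6), pool (6, 3) — not enough type-C units
  blocked: W3 wants (1, 6), pool (6, 3) — not enough type-C units
  blocked: W2 wants (2, 6), pool (6, 3) — not enough type-C units
  blocked: W4 wants (6, 5), pool (6, 3) — not enough type-C units
Never able to finish: W8, W9, W3, W2 and W4.


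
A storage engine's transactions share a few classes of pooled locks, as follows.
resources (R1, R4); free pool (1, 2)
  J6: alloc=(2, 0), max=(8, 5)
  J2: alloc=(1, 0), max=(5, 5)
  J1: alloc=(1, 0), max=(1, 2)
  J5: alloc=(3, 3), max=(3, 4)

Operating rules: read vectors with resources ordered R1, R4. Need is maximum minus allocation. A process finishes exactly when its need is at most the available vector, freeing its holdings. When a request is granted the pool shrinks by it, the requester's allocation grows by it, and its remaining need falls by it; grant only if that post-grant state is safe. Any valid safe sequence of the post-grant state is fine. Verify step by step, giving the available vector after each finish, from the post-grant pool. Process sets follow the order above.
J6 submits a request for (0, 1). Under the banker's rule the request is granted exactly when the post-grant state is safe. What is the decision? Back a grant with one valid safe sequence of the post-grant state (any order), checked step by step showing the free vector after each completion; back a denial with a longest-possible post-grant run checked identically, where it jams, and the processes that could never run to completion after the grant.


DENY — the pretend-granted state is unsafe.
Key observation: after J5, J1 the pool peaks at (5, 4), and each blocked process is short somewhere: J6 on R1; J2 on R4.
Pretend the grant happened; the run J5, J1 goes as far as possible. Step-by-step check:
  pool = (1, 1)
  J5 needs (0, 1) <= (1, 1) -> finishes; pool += (3, 3) = (4, 4)
  J1 needs (0, 2) <= (4, 4) -> finishes; pool += (1, 0) = (5, 4)
  blocked: J6 wants (6, 4), pool (5, 4) — not enough R1
  blocked: J2 wants (4, 5), pool (5, 4) — not enough R4
Post-grant, the permanently blocked set is J6 and J2.


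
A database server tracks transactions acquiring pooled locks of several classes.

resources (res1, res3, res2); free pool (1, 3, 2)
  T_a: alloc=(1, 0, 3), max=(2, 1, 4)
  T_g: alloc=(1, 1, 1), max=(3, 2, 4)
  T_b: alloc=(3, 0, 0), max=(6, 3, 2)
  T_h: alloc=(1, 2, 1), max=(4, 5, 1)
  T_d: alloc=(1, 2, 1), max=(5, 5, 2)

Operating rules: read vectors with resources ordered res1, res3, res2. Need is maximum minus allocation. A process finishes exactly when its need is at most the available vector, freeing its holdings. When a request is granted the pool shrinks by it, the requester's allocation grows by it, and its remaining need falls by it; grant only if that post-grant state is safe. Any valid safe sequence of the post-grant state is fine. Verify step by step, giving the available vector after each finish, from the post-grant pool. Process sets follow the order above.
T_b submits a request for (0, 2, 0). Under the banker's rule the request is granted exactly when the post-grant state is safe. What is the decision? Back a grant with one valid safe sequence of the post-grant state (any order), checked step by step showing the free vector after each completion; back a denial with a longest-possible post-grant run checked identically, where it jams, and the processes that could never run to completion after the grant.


GRANT: granting preserves safety; a valid post-grant sequence is T_a, T_g, T_b, T_h, T_d.
Key observation: granting shrinks the pool to (1, 1, 2), yet T_a still fits and the chain goes through.
Check on the post-grant state, step by step:
  pool = (1, 1, 2)
  T_a: need (1, 1, 1) fits (1, 1, 2); releases (1, 0, 3), pool now (2, 1, 5)
  T_g: need (2, 1, 3) fits (2, 1, 5); releases (1, 1, 1), pool now (3, 2, 6)
  T_b: need (3, 1, 2) fits (3, 2, 6); releases (3, 2, 0), pool now (6, 4, 6)
  T_h: need (3, 3, 0) fits (6, 4, 6); releases (1, 2, 1), pool now (7, 6, 7)
  T_d: need (4, 3, 1) fits (7, 6, 7); releases (1, 2, 1), pool now (8, 8, 8)


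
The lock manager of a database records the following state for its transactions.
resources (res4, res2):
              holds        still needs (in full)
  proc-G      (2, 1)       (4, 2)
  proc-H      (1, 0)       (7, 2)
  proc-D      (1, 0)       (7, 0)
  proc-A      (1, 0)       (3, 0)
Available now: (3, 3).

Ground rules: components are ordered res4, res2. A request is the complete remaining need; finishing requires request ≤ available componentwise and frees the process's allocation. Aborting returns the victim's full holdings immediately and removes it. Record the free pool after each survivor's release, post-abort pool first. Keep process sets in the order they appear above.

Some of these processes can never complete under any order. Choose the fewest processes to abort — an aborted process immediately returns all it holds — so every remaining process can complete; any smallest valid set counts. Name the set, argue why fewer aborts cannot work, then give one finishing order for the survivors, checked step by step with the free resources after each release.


The answer: abort proc-D.
Key observation: before aborting proc-D, proc-H was permanently blocked — no order could ever run it; afterwards it completes at step 3.
No smaller set exists: with zero aborts the deadlock remains.
Survivors finish in the order: proc-G, proc-A, proc-H. Walking it through (pool after the aborts first):
  pool = (4, 3)
  proc-G: need (4, 2) fits (4, 3); releases (2, 1), pool now (6, 4)
  proc-A: need (3, 0) fits (6, 4); releases (1, 0), pool now (7, 4)
  proc-H: need (7, 2) fits (7, 4); releases (1, 0), pool now (8, 4)


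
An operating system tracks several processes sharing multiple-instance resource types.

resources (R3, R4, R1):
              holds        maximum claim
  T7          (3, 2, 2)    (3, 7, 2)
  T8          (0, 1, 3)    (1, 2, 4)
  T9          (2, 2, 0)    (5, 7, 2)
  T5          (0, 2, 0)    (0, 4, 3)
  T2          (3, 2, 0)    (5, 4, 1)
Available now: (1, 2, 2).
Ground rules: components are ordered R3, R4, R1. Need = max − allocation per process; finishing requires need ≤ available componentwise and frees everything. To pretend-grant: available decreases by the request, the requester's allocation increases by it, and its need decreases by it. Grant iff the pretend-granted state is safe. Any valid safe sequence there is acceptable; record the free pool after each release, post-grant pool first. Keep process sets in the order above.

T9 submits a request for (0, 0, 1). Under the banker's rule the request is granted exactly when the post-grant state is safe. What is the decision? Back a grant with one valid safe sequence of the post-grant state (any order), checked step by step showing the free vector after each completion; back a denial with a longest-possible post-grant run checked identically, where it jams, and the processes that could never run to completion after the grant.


GRANT. The post-grant state is safe; one safe sequence: T8, T5, T7, T9, T2.
Key observation: the grant leaves (1, 2, 1) free — enough for T8, whose release restarts the cascade.
Verifying the post-grant state step by step:
  pool = (1, 2, 1)
  run T8 (needs (1, 1, 1), free (1, 2, 1)); after release of (0, 1, 3) the pool is (1, 3, 4)
  run T5 (needs (0, 2, 3), free (1, 3, 4)); after release of (0, 2, 0) the pool is (1, 5, 4)
  run T7 (needs (0, 5, 0), free (1, 5, 4)); after release of (3, 2, 2) the pool is (4, 7, 6)
  run T9 (needs (3, 5, 1), free (4, 7, 6)); after release of (2, 2, 1) the pool is (6, 9, 7)
  run T2 (needs (2, 2, 1), free (6, 9, 7)); after release of (3, 2, 0) the pool is (9, 11, 7)


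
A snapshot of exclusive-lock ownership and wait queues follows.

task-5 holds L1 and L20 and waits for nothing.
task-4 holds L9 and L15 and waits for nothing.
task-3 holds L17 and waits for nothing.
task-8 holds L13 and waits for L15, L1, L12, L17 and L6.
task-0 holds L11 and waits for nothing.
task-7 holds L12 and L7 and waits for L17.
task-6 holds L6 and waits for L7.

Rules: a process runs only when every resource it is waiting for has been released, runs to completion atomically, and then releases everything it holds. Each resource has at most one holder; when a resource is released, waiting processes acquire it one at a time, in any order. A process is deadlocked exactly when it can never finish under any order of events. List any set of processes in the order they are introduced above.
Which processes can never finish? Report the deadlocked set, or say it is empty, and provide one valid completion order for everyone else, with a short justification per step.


The deadlocked set is empty.
Key observation: the wait relation is loop-free; peeling off processes with no waits unwinds the whole state.
One completion order for the rest: task-5, task-3, task-7, task-4, task-0, task-6, task-8.
Step-by-step check:
  task-5 waits on nothing -> runs at once and releases L1 and L20
  task-3 waits on nothing -> runs at once and releases L17
  task-7: everything it awaited (L17) is free; runs, freeing L12 and L7
  task-4 waits on nothing -> runs at once and releases L9 and L15
  task-0 waits on nothing -> runs at once and releases L11
  task-6: everything it awaited (L7) is free; runs, freeing L6
  task-8: everything it awaited (L15, L1, L12, L17 and L6) is free; runs, freeing L13


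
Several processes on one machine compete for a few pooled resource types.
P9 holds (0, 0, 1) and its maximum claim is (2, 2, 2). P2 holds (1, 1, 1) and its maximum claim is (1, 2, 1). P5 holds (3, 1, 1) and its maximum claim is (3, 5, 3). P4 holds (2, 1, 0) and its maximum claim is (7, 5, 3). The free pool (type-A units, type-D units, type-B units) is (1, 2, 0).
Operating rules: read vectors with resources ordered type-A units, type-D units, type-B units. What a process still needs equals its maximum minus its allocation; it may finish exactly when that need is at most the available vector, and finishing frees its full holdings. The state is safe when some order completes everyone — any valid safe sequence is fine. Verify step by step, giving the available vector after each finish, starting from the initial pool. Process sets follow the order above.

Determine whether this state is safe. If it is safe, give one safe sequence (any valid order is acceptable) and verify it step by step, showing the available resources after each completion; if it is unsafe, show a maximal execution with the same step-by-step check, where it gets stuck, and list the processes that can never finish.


UNSAFE.
Key observation: the pool after P2, P9 is (2, 3, 2); every surviving request exceeds it in type-D units, so progress ends there.
A maximal execution: P2, P9 — then nothing else fits. Verifying each step:
  pool = (1, 2, 0)
  run P2 (needs (0, 1, 0), free (1, 2, 0)); after release of (1, 1, 1) the pool is (2, 3, 1)
  run P9 (needs (2, 2, 1), free (2, 3, 1)); after release of (0, 0, 1) the pool is (2, 3, 2)
  blocked: P5 wants (0, 4, 2), pool (2, 3, 2) — not enough type-D units
  blocked: P4 wants (5, 4, 3), pool (2, 3, 2) — not enough type-A units, type-D units and type-B units
Permanently blocked: P5 and P4.


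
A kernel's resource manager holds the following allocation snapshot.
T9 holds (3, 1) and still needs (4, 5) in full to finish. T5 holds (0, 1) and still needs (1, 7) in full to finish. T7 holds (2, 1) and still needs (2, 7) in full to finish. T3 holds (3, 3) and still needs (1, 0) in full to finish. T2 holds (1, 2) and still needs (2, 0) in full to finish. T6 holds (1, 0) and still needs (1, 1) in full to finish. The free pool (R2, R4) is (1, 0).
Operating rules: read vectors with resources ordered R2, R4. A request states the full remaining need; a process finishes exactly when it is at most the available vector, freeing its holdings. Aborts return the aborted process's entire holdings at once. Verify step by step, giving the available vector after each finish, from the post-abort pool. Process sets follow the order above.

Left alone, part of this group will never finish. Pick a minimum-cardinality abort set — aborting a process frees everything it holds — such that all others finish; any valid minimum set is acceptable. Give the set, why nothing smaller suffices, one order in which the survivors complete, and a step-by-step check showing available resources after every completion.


The answer: abort T5.
Key observation: the returned (0, 1) from T5 is what brings T7 — unrunnable before, under any order — into play at step 5.
Minimality: the empty abort set fails — the state is deadlocked as it stands.
The survivors complete as T3, T2, T9, T6, T7. Check, step by step (starting from the post-abort pool):
  pool = (1, 1)
  T3: need (1, 0) fits (1, 1); releases (3, 3), pool now (4, 4)
  T2: need (2, 0) fits (4, 4); releases (1, 2), pool now (5, 6)
  T9: need (4, 5) fits (5, 6); releases (3, 1), pool now (8, 7)
  T6: need (1, 1) fits (8, 7); releases (1, 0), pool now (9, 7)
  T7: need (2, 7) fits (9, 7); releases (2, 1), pool now (11, 8)


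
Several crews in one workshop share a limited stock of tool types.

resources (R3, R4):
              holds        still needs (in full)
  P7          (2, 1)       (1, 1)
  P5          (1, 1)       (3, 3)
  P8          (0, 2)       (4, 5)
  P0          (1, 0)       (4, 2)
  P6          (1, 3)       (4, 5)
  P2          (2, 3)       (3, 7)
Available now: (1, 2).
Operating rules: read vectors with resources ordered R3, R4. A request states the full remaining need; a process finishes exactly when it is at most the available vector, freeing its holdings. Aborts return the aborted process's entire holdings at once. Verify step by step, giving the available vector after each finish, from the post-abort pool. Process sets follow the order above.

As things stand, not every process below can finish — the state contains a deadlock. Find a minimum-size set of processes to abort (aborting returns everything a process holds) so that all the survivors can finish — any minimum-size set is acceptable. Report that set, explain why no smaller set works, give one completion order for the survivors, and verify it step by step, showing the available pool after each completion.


The answer: abort P2.
Key observation: the deadlocked P8 becomes finishable only because P2 released (2, 3); it completes at step 2 below.
No smaller set exists: with zero aborts the deadlock remains.
One survivor order: P5, P8, P0, P7, P6. Walking it through (post-abort pool first):
  pool = (3, 5)
  P5 needs (3, 3) <= (3, 5) -> finishes; pool += (1, 1) = (4, 6)
  P8 needs (4, 5) <= (4, 6) -> finishes; pool += (0, 2) = (4, 8)
  P0 needs (4, 2) <= (4, 8) -> finishes; pool += (1, 0) = (5, 8)
  P7 needs (1, 1) <= (5, 8) -> finishes; pool += (2, 1) = (7, 9)
  P6 needs (4, 5) <= (7, 9) -> finishes; pool += (1, 3) = (8, 12)


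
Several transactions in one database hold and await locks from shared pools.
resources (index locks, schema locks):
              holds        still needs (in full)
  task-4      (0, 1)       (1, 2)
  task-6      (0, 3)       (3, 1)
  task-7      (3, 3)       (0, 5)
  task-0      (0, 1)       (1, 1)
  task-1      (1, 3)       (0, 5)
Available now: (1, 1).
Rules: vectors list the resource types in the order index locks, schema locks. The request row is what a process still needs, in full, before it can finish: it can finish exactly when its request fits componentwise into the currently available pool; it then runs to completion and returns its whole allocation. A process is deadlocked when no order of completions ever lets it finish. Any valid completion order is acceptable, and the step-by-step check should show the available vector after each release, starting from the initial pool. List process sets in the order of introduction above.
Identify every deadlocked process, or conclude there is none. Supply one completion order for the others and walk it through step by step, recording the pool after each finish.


The deadlocked set is task-6, task-7 and task-1.
Key observation: after task-0, task-4 the pool peaks at (1, 3), and each blocked process is short somewhere: task-6 on index locks; task-7 on schema locks; task-1 on schema locks.
One completion order for the rest: task-0, task-4. Walking it through:
  pool = (1, 1)
  task-0 needs (1, 1) <= (1, 1) -> finishes; pool += (0, 1) = (1, 2)
  task-4 needs (1, 2) <= (1, 2) -> finishes; pool += (0, 1) = (1, 3)
The blocked processes can never fit:
  task-6 still needs (3, 1) but only (1, 3) is free — short on index locks
  task-7 still needs (0, 5) but only (1, 3) is free — short on schema locks
  task-1 still needs (0, 5) but only (1, 3) is free — short on schema locks


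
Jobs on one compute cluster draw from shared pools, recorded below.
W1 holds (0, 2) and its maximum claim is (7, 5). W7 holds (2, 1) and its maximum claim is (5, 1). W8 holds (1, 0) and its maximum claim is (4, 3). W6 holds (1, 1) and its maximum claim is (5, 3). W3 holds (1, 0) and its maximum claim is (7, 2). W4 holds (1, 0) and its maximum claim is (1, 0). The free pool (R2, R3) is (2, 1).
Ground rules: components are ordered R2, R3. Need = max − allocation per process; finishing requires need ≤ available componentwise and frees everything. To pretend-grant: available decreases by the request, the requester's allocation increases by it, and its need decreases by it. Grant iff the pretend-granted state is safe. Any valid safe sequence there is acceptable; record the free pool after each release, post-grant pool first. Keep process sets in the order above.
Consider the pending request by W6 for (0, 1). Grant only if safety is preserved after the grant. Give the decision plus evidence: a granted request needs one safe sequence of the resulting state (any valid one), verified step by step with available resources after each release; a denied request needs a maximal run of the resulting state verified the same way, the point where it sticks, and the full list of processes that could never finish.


GRANT: granting preserves safety; a valid post-grant sequence is W4, W7, W6, W3, W1, W8.
Key observation: the transfer keeps a workable pool ((2, 0)); W4 starts the safe sequence.
Step-by-step check of the post-grant state:
  pool = (2, 0)
  W4: need (0, 0) fits (2, 0); releases (1, 0), pool now (3, 0)
  W7: need (3, 0) fits (3, 0); releases (2, 1), pool now (5, 1)
  W6: need (4, 1) fits (5, 1); releases (1, 2), pool now (6, 3)
  W3: need (6, 2) fits (6, 3); releases (1, 0), pool now (7, 3)
  W1: need (7, 3) fits (7, 3); releases (0, 2), pool now (7, 5)
  W8: need (3, 3) fits (7, 5); releases (1, 0), pool now (8, 5)


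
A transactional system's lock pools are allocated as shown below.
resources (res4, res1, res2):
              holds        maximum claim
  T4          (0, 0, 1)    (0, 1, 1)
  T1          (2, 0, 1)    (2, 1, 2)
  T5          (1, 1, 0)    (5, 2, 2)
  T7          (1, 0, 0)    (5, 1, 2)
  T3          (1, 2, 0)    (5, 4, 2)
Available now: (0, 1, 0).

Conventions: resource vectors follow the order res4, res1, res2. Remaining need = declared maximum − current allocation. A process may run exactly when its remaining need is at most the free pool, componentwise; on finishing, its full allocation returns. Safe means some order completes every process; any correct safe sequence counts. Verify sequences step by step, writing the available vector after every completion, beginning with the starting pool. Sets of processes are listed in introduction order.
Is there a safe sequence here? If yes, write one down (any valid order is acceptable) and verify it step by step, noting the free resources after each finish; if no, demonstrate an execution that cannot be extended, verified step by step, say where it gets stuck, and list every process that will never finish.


UNSAFE — no complete ordering exists.
Key observation: even finishing T4, T1 leaves just (2, 1, 2) free — too little res4 for any of the remaining processes.
The run T4, T1 cannot be extended any further. Verifying each step:
  pool = (0, 1, 0)
  run T4 (needs (0, 1, 0), free (0, 1, 0)); after release of (0, 0, 1) the pool is (0, 1, 1)
  run T1 (needs (0, 1, 1), free (0, 1, 1)); after release of (2, 0, 1) the pool is (2, 1, 2)
  blocked: T5 wants (4, 1, 2), pool (2, 1, 2) — not enough res4
  blocked: T7 wants (4, 1, 2), pool (2, 1, 2) — not enough res4
  blocked: T3 wants (4, 2, 2), pool (2, 1, 2) — not enough res4 and res1
Permanently blocked: T5, T7 and T3.


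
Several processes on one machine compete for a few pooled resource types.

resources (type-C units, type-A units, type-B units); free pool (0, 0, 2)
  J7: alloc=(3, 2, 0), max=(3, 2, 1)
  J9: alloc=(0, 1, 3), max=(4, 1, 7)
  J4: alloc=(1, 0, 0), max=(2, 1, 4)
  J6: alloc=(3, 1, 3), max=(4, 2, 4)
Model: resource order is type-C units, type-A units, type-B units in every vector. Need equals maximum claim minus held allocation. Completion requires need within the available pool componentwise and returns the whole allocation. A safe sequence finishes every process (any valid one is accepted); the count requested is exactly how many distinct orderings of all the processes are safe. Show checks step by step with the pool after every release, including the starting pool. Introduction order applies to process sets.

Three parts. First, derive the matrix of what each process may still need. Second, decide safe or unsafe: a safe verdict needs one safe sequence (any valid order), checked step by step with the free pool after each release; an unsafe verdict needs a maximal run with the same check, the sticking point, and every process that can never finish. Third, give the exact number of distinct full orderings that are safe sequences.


(1) Outstanding need per process (order type-C units, type-A units, type-B units):
  J7: (0, 0, 1)
  J9: (4, 0, 4)
  J4: (1, 1, 4)
  J6: (1, 1, 1)
(2) SAFE, for example via the order J7, J6, J9, J4.
Key observation: no step in this order meets a requested resource exactly; the smallest headroom is 1, first reached at J7 (need (0, 0, 1), pool (0, 0, 2)).
Step-by-step check:
  pool = (0, 0, 2)
  J7: need (0, 0, 1) fits (0, 0, 2); releases (3, 2, 0), pool now (3, 2, 2)
  J6: need (1, 1, 1) fits (3, 2, 2); releases (3, 1, 3), pool now (6, 3, 5)
  J9: need (4, 0, 4) fits (6, 3, 5); releases (0, 1, 3), pool now (6, 4, 8)
  J4: need (1, 1, 4) fits (6, 4, 8); releases (1, 0, 0), pool now (7, 4, 8)
(3) The exact count: 2 of the possible complete orderings are safe sequences.


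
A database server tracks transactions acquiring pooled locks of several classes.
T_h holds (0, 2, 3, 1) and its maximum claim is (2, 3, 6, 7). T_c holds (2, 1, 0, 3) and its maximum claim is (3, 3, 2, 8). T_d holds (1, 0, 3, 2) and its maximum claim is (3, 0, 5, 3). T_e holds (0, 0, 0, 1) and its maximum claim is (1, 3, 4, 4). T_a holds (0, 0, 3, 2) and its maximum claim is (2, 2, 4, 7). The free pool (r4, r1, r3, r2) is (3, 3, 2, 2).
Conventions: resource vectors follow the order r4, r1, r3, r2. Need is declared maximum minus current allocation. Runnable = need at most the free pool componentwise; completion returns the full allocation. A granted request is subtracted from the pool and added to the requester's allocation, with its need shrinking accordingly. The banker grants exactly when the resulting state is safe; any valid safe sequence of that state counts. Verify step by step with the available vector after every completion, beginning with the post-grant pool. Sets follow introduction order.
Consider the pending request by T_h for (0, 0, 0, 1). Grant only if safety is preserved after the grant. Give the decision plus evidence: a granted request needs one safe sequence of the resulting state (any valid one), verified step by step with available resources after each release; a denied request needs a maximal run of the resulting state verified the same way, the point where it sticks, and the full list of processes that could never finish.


DENY: after the grant no complete ordering would exist.
Key observation: the wall is r2: completing T_d, T_e brings the pool only to (4, 3, 5, 4), and all the rest need more.
After a pretend grant, a maximal execution: T_d, T_e — then nothing else fits. Step-by-step check:
  pool = (3, 3, 2, 1)
  run T_d (needs (2, 0, 2, 1), free (3, 3, 2, 1)); after release of (1, 0, 3, 2) the pool is (4, 3, 5, 3)
  run T_e (needs (1, 3, 4, 3), free (4, 3, 5, 3)); after release of (0, 0, 0, 1) the pool is (4, 3, 5, 4)
  T_h cannot run: need (2, 1, 3, 5) vs free (4, 3, 5, 4) (insufficient r2)
  T_c cannot run: need (1, 2, 2, 5) vs free (4, 3, 5, 4) (insufficient r2)
  T_a cannot run: need (2, 2, 1, 5) vs free (4, 3, 5, 4) (insufficient r2)
Post-grant, the permanently blocked set is T_h, T_c and T_a.


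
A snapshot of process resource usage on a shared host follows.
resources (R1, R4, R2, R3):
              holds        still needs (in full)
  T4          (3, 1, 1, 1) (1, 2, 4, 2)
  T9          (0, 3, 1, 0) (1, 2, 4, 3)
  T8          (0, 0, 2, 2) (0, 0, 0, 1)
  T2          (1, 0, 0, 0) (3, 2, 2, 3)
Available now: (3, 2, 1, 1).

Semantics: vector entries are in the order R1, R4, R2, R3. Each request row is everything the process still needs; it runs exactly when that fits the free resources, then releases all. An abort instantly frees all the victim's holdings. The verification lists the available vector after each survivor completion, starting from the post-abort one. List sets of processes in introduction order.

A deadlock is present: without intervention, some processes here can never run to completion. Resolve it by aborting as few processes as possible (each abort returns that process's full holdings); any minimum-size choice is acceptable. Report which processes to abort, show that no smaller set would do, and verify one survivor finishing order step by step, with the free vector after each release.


The answer: abort T4.
Key observation: aborting T4 returns (3, 1, 1, 1), and T9 — hopeless before — runs at step 3 with the returned capacity in the pool.
Minimality: the empty abort set fails — the state is deadlocked as it stands.
Survivors finish in the order: T8, T2, T9. Check, step by step (pool after the aborts first):
  pool = (6, 3, 2, 2)
  run T8 (needs (0, 0, 0, 1), free (6, 3, 2, 2)); after release of (0, 0, 2, 2) the pool is (6, 3, 4, 4)
  run T2 (needs (3, 2, 2, 3), free (6, 3, 4, 4)); after release of (1, 0, 0, 0) the pool is (7, 3, 4, 4)
  run T9 (needs (1, 2, 4, 3), free (7, 3, 4, 4)); after release of (0, 3, 1, 0) the pool is (7, 6, 5, 4)


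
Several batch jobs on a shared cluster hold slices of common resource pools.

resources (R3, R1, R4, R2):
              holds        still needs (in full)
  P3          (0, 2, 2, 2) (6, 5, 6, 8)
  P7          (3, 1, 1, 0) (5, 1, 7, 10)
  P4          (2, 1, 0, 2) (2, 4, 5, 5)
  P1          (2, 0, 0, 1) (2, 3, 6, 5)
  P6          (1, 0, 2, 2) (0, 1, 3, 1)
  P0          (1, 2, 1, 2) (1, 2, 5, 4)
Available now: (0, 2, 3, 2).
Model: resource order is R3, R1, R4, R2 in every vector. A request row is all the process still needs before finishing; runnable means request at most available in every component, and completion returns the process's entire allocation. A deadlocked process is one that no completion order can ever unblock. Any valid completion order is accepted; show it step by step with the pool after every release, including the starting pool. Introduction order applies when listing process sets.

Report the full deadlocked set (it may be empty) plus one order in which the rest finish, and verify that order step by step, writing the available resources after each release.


The deadlocked set is empty.
Key observation: the pool covers P6 at once, and every later process fits after earlier releases.
One completion order for the rest: P6, P0, P4, P1, P3, P7. Step-by-step check:
  pool = (0, 2, 3, 2)
  run P6 (needs (0, 1, 3, 1), free (0, 2, 3, 2)); after release of (1, 0, 2, 2) the pool is (1, 2, 5, 4)
  run P0 (needs (1, 2, 5, 4), free (1, 2, 5, 4)); after release of (1, 2, 1, 2) the pool is (2, 4, 6, 6)
  run P4 (needs (2, 4, 5, 5), free (2, 4, 6, 6)); after release of (2, 1, 0, 2) the pool is (4, 5, 6, 8)
  run P1 (needs (2, 3, 6, 5), free (4, 5, 6, 8)); after release of (2, 0, 0, 1) the pool is (6, 5, 6, 9)
  run P3 (needs (6, 5, 6, 8), free (6, 5, 6, 9)); after release of (0, 2, 2, 2) the pool is (6, 7, 8, 11)
  run P7 (needs (5, 1, 7, 10), free (6, 7, 8, 11)); after release of (3, 1, 1, 0) the pool is (9, 8, 9, 11)
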